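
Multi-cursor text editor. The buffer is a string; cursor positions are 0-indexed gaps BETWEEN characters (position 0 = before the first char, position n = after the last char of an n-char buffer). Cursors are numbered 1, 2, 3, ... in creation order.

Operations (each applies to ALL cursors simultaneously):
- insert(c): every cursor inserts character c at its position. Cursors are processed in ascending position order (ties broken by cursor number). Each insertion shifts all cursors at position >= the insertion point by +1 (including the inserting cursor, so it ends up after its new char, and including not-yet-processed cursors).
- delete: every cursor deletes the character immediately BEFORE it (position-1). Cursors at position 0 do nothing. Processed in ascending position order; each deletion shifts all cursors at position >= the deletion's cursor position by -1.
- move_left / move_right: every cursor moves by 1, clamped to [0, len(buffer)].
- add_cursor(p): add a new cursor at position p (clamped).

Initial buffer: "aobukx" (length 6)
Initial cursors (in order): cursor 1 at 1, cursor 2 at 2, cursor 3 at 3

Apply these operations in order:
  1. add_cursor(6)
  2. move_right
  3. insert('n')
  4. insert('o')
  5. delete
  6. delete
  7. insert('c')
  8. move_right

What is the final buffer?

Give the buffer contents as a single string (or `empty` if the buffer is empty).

Answer: aocbcuckxc

Derivation:
After op 1 (add_cursor(6)): buffer="aobukx" (len 6), cursors c1@1 c2@2 c3@3 c4@6, authorship ......
After op 2 (move_right): buffer="aobukx" (len 6), cursors c1@2 c2@3 c3@4 c4@6, authorship ......
After op 3 (insert('n')): buffer="aonbnunkxn" (len 10), cursors c1@3 c2@5 c3@7 c4@10, authorship ..1.2.3..4
After op 4 (insert('o')): buffer="aonobnounokxno" (len 14), cursors c1@4 c2@7 c3@10 c4@14, authorship ..11.22.33..44
After op 5 (delete): buffer="aonbnunkxn" (len 10), cursors c1@3 c2@5 c3@7 c4@10, authorship ..1.2.3..4
After op 6 (delete): buffer="aobukx" (len 6), cursors c1@2 c2@3 c3@4 c4@6, authorship ......
After op 7 (insert('c')): buffer="aocbcuckxc" (len 10), cursors c1@3 c2@5 c3@7 c4@10, authorship ..1.2.3..4
After op 8 (move_right): buffer="aocbcuckxc" (len 10), cursors c1@4 c2@6 c3@8 c4@10, authorship ..1.2.3..4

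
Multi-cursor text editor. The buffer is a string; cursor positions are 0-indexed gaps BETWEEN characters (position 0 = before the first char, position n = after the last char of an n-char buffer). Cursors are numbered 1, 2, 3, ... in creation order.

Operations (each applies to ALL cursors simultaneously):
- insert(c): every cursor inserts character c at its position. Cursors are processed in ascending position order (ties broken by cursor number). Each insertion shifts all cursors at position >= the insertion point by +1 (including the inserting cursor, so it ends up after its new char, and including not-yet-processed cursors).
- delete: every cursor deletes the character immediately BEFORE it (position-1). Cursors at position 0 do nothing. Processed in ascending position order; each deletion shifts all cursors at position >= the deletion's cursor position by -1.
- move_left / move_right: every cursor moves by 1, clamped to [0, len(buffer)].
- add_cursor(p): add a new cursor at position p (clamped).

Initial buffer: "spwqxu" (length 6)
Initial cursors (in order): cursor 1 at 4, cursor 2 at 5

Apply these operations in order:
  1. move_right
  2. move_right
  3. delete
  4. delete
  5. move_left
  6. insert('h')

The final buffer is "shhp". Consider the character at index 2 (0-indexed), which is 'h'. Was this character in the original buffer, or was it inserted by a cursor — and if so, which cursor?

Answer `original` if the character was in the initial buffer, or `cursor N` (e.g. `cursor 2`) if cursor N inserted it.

After op 1 (move_right): buffer="spwqxu" (len 6), cursors c1@5 c2@6, authorship ......
After op 2 (move_right): buffer="spwqxu" (len 6), cursors c1@6 c2@6, authorship ......
After op 3 (delete): buffer="spwq" (len 4), cursors c1@4 c2@4, authorship ....
After op 4 (delete): buffer="sp" (len 2), cursors c1@2 c2@2, authorship ..
After op 5 (move_left): buffer="sp" (len 2), cursors c1@1 c2@1, authorship ..
After op 6 (insert('h')): buffer="shhp" (len 4), cursors c1@3 c2@3, authorship .12.
Authorship (.=original, N=cursor N): . 1 2 .
Index 2: author = 2

Answer: cursor 2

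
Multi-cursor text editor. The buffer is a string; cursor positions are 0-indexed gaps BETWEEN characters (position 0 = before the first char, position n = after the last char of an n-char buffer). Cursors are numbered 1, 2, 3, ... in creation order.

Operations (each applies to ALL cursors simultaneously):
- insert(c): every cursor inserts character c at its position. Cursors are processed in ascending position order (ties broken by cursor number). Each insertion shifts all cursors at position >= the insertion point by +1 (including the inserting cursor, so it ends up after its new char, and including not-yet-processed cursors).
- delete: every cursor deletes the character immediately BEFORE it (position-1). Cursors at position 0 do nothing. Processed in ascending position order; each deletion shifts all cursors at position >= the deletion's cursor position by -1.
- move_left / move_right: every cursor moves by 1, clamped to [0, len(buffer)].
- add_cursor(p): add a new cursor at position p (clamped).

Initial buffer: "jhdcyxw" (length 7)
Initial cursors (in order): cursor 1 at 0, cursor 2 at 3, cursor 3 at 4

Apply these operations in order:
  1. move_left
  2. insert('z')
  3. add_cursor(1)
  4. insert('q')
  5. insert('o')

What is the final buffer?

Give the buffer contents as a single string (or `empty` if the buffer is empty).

Answer: zqqoojhzqodzqocyxw

Derivation:
After op 1 (move_left): buffer="jhdcyxw" (len 7), cursors c1@0 c2@2 c3@3, authorship .......
After op 2 (insert('z')): buffer="zjhzdzcyxw" (len 10), cursors c1@1 c2@4 c3@6, authorship 1..2.3....
After op 3 (add_cursor(1)): buffer="zjhzdzcyxw" (len 10), cursors c1@1 c4@1 c2@4 c3@6, authorship 1..2.3....
After op 4 (insert('q')): buffer="zqqjhzqdzqcyxw" (len 14), cursors c1@3 c4@3 c2@7 c3@10, authorship 114..22.33....
After op 5 (insert('o')): buffer="zqqoojhzqodzqocyxw" (len 18), cursors c1@5 c4@5 c2@10 c3@14, authorship 11414..222.333....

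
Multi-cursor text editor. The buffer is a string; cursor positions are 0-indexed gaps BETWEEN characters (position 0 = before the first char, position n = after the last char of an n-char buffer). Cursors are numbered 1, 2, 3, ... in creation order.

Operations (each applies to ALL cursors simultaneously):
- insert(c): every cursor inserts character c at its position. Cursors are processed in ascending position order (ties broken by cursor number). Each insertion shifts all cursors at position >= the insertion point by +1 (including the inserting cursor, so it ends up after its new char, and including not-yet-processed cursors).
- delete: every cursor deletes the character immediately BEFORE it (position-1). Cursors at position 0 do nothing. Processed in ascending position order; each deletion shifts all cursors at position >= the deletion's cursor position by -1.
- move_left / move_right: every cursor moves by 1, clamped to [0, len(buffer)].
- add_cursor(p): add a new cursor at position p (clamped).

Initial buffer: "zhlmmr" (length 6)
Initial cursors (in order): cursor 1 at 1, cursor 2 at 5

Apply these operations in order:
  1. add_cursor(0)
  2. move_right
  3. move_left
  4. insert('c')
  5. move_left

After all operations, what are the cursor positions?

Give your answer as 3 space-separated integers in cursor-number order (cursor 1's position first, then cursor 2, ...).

After op 1 (add_cursor(0)): buffer="zhlmmr" (len 6), cursors c3@0 c1@1 c2@5, authorship ......
After op 2 (move_right): buffer="zhlmmr" (len 6), cursors c3@1 c1@2 c2@6, authorship ......
After op 3 (move_left): buffer="zhlmmr" (len 6), cursors c3@0 c1@1 c2@5, authorship ......
After op 4 (insert('c')): buffer="czchlmmcr" (len 9), cursors c3@1 c1@3 c2@8, authorship 3.1....2.
After op 5 (move_left): buffer="czchlmmcr" (len 9), cursors c3@0 c1@2 c2@7, authorship 3.1....2.

Answer: 2 7 0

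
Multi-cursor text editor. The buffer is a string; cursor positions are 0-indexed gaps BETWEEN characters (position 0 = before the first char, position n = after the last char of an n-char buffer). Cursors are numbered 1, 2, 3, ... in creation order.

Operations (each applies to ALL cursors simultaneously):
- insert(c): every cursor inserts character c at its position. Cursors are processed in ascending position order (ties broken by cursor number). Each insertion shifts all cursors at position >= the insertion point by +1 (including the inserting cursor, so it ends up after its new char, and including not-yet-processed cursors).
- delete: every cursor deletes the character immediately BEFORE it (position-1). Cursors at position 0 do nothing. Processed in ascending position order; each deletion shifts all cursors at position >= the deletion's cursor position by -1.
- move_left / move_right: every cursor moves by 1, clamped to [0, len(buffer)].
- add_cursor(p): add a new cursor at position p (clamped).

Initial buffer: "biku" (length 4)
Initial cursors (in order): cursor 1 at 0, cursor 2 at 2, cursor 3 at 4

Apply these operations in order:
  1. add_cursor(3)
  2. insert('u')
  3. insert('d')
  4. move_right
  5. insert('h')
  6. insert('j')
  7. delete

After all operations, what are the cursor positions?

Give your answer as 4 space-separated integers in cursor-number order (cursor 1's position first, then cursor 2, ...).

After op 1 (add_cursor(3)): buffer="biku" (len 4), cursors c1@0 c2@2 c4@3 c3@4, authorship ....
After op 2 (insert('u')): buffer="ubiukuuu" (len 8), cursors c1@1 c2@4 c4@6 c3@8, authorship 1..2.4.3
After op 3 (insert('d')): buffer="udbiudkuduud" (len 12), cursors c1@2 c2@6 c4@9 c3@12, authorship 11..22.44.33
After op 4 (move_right): buffer="udbiudkuduud" (len 12), cursors c1@3 c2@7 c4@10 c3@12, authorship 11..22.44.33
After op 5 (insert('h')): buffer="udbhiudkhuduhudh" (len 16), cursors c1@4 c2@9 c4@13 c3@16, authorship 11.1.22.244.4333
After op 6 (insert('j')): buffer="udbhjiudkhjuduhjudhj" (len 20), cursors c1@5 c2@11 c4@16 c3@20, authorship 11.11.22.2244.443333
After op 7 (delete): buffer="udbhiudkhuduhudh" (len 16), cursors c1@4 c2@9 c4@13 c3@16, authorship 11.1.22.244.4333

Answer: 4 9 16 13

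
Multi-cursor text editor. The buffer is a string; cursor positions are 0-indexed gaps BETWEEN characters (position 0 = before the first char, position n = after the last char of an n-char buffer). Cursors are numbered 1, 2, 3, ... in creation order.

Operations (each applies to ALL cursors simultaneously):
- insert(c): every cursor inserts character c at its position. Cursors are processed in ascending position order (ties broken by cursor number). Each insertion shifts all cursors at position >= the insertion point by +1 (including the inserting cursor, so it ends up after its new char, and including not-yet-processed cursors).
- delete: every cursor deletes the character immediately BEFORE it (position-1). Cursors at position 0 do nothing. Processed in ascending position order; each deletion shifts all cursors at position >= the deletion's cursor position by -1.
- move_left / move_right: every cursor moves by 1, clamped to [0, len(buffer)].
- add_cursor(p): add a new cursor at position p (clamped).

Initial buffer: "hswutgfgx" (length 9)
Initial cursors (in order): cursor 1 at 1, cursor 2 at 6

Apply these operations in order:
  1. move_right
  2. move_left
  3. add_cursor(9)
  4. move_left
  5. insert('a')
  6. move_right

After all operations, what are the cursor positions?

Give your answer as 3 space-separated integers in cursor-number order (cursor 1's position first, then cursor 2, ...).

After op 1 (move_right): buffer="hswutgfgx" (len 9), cursors c1@2 c2@7, authorship .........
After op 2 (move_left): buffer="hswutgfgx" (len 9), cursors c1@1 c2@6, authorship .........
After op 3 (add_cursor(9)): buffer="hswutgfgx" (len 9), cursors c1@1 c2@6 c3@9, authorship .........
After op 4 (move_left): buffer="hswutgfgx" (len 9), cursors c1@0 c2@5 c3@8, authorship .........
After op 5 (insert('a')): buffer="ahswutagfgax" (len 12), cursors c1@1 c2@7 c3@11, authorship 1.....2...3.
After op 6 (move_right): buffer="ahswutagfgax" (len 12), cursors c1@2 c2@8 c3@12, authorship 1.....2...3.

Answer: 2 8 12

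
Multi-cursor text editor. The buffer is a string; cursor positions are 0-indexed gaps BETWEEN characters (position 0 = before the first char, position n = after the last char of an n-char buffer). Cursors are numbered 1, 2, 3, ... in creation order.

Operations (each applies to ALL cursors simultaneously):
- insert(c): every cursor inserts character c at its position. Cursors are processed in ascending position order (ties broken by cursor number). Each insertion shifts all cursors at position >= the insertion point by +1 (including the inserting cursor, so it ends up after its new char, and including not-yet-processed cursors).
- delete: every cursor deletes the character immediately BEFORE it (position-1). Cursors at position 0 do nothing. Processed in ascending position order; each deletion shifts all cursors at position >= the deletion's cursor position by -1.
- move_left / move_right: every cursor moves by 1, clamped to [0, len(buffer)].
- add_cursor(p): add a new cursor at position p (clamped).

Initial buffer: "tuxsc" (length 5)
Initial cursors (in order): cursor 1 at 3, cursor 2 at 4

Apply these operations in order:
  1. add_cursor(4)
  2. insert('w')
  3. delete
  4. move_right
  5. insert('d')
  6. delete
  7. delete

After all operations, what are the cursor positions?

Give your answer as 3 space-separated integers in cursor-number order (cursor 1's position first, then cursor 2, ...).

After op 1 (add_cursor(4)): buffer="tuxsc" (len 5), cursors c1@3 c2@4 c3@4, authorship .....
After op 2 (insert('w')): buffer="tuxwswwc" (len 8), cursors c1@4 c2@7 c3@7, authorship ...1.23.
After op 3 (delete): buffer="tuxsc" (len 5), cursors c1@3 c2@4 c3@4, authorship .....
After op 4 (move_right): buffer="tuxsc" (len 5), cursors c1@4 c2@5 c3@5, authorship .....
After op 5 (insert('d')): buffer="tuxsdcdd" (len 8), cursors c1@5 c2@8 c3@8, authorship ....1.23
After op 6 (delete): buffer="tuxsc" (len 5), cursors c1@4 c2@5 c3@5, authorship .....
After op 7 (delete): buffer="tu" (len 2), cursors c1@2 c2@2 c3@2, authorship ..

Answer: 2 2 2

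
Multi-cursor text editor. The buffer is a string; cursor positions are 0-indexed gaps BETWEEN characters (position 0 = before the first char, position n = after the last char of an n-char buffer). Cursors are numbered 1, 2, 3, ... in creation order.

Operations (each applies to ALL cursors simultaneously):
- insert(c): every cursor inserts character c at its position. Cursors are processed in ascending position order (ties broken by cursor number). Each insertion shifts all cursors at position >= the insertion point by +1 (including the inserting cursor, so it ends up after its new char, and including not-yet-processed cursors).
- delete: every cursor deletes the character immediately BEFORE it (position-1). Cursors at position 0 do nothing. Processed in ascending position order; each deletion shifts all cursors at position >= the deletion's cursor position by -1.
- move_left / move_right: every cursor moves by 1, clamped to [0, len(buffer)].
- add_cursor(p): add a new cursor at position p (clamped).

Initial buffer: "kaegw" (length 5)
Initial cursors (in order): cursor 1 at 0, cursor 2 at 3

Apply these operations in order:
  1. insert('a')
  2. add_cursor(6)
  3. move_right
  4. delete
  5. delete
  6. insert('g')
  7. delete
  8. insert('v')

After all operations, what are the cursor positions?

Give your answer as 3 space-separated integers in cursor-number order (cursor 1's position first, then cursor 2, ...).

After op 1 (insert('a')): buffer="akaeagw" (len 7), cursors c1@1 c2@5, authorship 1...2..
After op 2 (add_cursor(6)): buffer="akaeagw" (len 7), cursors c1@1 c2@5 c3@6, authorship 1...2..
After op 3 (move_right): buffer="akaeagw" (len 7), cursors c1@2 c2@6 c3@7, authorship 1...2..
After op 4 (delete): buffer="aaea" (len 4), cursors c1@1 c2@4 c3@4, authorship 1..2
After op 5 (delete): buffer="a" (len 1), cursors c1@0 c2@1 c3@1, authorship .
After op 6 (insert('g')): buffer="gagg" (len 4), cursors c1@1 c2@4 c3@4, authorship 1.23
After op 7 (delete): buffer="a" (len 1), cursors c1@0 c2@1 c3@1, authorship .
After op 8 (insert('v')): buffer="vavv" (len 4), cursors c1@1 c2@4 c3@4, authorship 1.23

Answer: 1 4 4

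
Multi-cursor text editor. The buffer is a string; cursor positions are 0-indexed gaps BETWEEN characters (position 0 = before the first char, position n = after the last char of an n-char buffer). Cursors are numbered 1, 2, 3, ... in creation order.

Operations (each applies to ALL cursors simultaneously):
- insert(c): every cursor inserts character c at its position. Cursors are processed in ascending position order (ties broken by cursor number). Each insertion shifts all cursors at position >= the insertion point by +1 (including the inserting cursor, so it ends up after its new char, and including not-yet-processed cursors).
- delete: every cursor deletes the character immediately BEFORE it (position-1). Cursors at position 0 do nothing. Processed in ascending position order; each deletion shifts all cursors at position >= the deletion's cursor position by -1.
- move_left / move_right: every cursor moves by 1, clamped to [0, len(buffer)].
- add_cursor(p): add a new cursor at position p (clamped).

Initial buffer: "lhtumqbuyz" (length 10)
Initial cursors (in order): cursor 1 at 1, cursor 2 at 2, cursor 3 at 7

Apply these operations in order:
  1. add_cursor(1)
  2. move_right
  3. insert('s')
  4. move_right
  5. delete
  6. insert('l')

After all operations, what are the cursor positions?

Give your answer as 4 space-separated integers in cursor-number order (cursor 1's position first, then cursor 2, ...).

Answer: 5 7 13 5

Derivation:
After op 1 (add_cursor(1)): buffer="lhtumqbuyz" (len 10), cursors c1@1 c4@1 c2@2 c3@7, authorship ..........
After op 2 (move_right): buffer="lhtumqbuyz" (len 10), cursors c1@2 c4@2 c2@3 c3@8, authorship ..........
After op 3 (insert('s')): buffer="lhsstsumqbusyz" (len 14), cursors c1@4 c4@4 c2@6 c3@12, authorship ..14.2.....3..
After op 4 (move_right): buffer="lhsstsumqbusyz" (len 14), cursors c1@5 c4@5 c2@7 c3@13, authorship ..14.2.....3..
After op 5 (delete): buffer="lhssmqbusz" (len 10), cursors c1@3 c4@3 c2@4 c3@9, authorship ..12....3.
After op 6 (insert('l')): buffer="lhsllslmqbuslz" (len 14), cursors c1@5 c4@5 c2@7 c3@13, authorship ..11422....33.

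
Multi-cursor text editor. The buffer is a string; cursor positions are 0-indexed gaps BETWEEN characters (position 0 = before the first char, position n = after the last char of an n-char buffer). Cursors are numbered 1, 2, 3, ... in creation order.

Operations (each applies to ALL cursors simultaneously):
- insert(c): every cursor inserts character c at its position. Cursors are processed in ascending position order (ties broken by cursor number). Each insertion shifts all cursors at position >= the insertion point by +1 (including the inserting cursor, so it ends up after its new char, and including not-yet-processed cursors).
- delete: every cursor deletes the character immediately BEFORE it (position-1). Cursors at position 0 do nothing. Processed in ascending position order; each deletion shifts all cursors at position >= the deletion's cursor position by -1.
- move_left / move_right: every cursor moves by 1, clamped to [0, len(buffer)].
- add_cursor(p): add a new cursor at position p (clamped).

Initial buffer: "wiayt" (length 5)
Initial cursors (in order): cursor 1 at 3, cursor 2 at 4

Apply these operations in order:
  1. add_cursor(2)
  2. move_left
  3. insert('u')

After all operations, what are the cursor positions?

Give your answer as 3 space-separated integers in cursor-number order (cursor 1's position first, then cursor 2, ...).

After op 1 (add_cursor(2)): buffer="wiayt" (len 5), cursors c3@2 c1@3 c2@4, authorship .....
After op 2 (move_left): buffer="wiayt" (len 5), cursors c3@1 c1@2 c2@3, authorship .....
After op 3 (insert('u')): buffer="wuiuauyt" (len 8), cursors c3@2 c1@4 c2@6, authorship .3.1.2..

Answer: 4 6 2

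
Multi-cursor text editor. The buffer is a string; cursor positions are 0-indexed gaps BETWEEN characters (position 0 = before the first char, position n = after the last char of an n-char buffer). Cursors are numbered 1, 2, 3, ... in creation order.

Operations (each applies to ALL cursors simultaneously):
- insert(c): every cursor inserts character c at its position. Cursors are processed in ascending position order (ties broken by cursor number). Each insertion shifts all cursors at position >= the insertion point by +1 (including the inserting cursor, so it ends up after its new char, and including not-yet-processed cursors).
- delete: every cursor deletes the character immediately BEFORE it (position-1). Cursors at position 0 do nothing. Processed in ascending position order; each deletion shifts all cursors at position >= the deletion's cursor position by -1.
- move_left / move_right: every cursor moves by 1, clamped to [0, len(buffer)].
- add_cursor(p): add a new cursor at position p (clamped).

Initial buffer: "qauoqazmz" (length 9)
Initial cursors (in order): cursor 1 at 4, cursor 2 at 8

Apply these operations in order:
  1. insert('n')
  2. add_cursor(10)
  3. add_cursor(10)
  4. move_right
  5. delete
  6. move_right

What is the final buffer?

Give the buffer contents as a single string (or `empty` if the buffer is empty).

Answer: qauonaz

Derivation:
After op 1 (insert('n')): buffer="qauonqazmnz" (len 11), cursors c1@5 c2@10, authorship ....1....2.
After op 2 (add_cursor(10)): buffer="qauonqazmnz" (len 11), cursors c1@5 c2@10 c3@10, authorship ....1....2.
After op 3 (add_cursor(10)): buffer="qauonqazmnz" (len 11), cursors c1@5 c2@10 c3@10 c4@10, authorship ....1....2.
After op 4 (move_right): buffer="qauonqazmnz" (len 11), cursors c1@6 c2@11 c3@11 c4@11, authorship ....1....2.
After op 5 (delete): buffer="qauonaz" (len 7), cursors c1@5 c2@7 c3@7 c4@7, authorship ....1..
After op 6 (move_right): buffer="qauonaz" (len 7), cursors c1@6 c2@7 c3@7 c4@7, authorship ....1..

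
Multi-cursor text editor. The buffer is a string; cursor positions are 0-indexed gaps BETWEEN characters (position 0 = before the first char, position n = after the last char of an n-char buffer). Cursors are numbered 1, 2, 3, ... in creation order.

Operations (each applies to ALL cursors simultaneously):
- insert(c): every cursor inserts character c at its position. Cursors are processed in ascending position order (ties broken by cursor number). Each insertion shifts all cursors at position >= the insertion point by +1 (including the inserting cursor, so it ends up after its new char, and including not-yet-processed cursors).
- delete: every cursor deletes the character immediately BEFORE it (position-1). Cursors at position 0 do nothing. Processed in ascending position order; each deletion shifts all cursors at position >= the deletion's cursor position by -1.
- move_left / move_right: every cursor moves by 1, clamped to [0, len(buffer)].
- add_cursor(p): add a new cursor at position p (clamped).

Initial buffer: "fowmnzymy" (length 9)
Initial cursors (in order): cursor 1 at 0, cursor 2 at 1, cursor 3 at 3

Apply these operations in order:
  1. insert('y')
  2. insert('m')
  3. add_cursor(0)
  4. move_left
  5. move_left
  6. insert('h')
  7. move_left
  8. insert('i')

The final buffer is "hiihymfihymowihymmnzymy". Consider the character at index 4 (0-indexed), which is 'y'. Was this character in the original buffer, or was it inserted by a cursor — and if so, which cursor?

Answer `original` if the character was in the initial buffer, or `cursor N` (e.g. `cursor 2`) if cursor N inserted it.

Answer: cursor 1

Derivation:
After op 1 (insert('y')): buffer="yfyowymnzymy" (len 12), cursors c1@1 c2@3 c3@6, authorship 1.2..3......
After op 2 (insert('m')): buffer="ymfymowymmnzymy" (len 15), cursors c1@2 c2@5 c3@9, authorship 11.22..33......
After op 3 (add_cursor(0)): buffer="ymfymowymmnzymy" (len 15), cursors c4@0 c1@2 c2@5 c3@9, authorship 11.22..33......
After op 4 (move_left): buffer="ymfymowymmnzymy" (len 15), cursors c4@0 c1@1 c2@4 c3@8, authorship 11.22..33......
After op 5 (move_left): buffer="ymfymowymmnzymy" (len 15), cursors c1@0 c4@0 c2@3 c3@7, authorship 11.22..33......
After op 6 (insert('h')): buffer="hhymfhymowhymmnzymy" (len 19), cursors c1@2 c4@2 c2@6 c3@11, authorship 1411.222..333......
After op 7 (move_left): buffer="hhymfhymowhymmnzymy" (len 19), cursors c1@1 c4@1 c2@5 c3@10, authorship 1411.222..333......
After op 8 (insert('i')): buffer="hiihymfihymowihymmnzymy" (len 23), cursors c1@3 c4@3 c2@8 c3@14, authorship 114411.2222..3333......
Authorship (.=original, N=cursor N): 1 1 4 4 1 1 . 2 2 2 2 . . 3 3 3 3 . . . . . .
Index 4: author = 1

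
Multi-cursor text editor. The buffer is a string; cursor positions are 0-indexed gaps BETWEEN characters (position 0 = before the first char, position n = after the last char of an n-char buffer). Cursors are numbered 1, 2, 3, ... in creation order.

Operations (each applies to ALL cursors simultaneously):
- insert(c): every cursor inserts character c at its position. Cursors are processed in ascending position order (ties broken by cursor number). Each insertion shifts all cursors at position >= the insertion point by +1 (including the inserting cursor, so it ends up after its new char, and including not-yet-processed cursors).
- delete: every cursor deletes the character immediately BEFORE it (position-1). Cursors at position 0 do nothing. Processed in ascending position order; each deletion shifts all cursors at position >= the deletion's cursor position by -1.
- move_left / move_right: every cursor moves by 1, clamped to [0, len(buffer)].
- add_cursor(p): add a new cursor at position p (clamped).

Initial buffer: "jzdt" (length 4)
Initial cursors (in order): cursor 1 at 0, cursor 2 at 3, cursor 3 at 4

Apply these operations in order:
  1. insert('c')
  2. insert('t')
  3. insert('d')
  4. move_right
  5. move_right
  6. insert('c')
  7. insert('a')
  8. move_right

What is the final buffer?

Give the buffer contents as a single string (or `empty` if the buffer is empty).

Answer: ctdjzcadctdtccatdca

Derivation:
After op 1 (insert('c')): buffer="cjzdctc" (len 7), cursors c1@1 c2@5 c3@7, authorship 1...2.3
After op 2 (insert('t')): buffer="ctjzdcttct" (len 10), cursors c1@2 c2@7 c3@10, authorship 11...22.33
After op 3 (insert('d')): buffer="ctdjzdctdtctd" (len 13), cursors c1@3 c2@9 c3@13, authorship 111...222.333
After op 4 (move_right): buffer="ctdjzdctdtctd" (len 13), cursors c1@4 c2@10 c3@13, authorship 111...222.333
After op 5 (move_right): buffer="ctdjzdctdtctd" (len 13), cursors c1@5 c2@11 c3@13, authorship 111...222.333
After op 6 (insert('c')): buffer="ctdjzcdctdtcctdc" (len 16), cursors c1@6 c2@13 c3@16, authorship 111..1.222.32333
After op 7 (insert('a')): buffer="ctdjzcadctdtccatdca" (len 19), cursors c1@7 c2@15 c3@19, authorship 111..11.222.3223333
After op 8 (move_right): buffer="ctdjzcadctdtccatdca" (len 19), cursors c1@8 c2@16 c3@19, authorship 111..11.222.3223333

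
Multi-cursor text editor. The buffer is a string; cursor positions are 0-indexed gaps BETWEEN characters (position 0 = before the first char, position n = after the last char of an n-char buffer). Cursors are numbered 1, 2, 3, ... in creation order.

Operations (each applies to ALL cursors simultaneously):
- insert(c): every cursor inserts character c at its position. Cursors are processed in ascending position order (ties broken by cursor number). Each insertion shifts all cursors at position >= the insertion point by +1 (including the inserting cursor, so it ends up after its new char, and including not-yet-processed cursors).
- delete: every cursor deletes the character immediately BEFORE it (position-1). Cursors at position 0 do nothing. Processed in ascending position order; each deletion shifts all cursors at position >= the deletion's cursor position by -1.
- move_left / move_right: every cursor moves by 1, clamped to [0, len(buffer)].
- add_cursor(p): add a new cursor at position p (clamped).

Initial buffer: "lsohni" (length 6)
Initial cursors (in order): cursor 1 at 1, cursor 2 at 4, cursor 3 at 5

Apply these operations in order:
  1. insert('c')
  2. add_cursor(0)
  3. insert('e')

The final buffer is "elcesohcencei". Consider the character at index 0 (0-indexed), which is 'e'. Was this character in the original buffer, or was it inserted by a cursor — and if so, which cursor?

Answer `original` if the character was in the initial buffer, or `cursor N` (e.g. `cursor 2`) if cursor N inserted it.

After op 1 (insert('c')): buffer="lcsohcnci" (len 9), cursors c1@2 c2@6 c3@8, authorship .1...2.3.
After op 2 (add_cursor(0)): buffer="lcsohcnci" (len 9), cursors c4@0 c1@2 c2@6 c3@8, authorship .1...2.3.
After op 3 (insert('e')): buffer="elcesohcencei" (len 13), cursors c4@1 c1@4 c2@9 c3@12, authorship 4.11...22.33.
Authorship (.=original, N=cursor N): 4 . 1 1 . . . 2 2 . 3 3 .
Index 0: author = 4

Answer: cursor 4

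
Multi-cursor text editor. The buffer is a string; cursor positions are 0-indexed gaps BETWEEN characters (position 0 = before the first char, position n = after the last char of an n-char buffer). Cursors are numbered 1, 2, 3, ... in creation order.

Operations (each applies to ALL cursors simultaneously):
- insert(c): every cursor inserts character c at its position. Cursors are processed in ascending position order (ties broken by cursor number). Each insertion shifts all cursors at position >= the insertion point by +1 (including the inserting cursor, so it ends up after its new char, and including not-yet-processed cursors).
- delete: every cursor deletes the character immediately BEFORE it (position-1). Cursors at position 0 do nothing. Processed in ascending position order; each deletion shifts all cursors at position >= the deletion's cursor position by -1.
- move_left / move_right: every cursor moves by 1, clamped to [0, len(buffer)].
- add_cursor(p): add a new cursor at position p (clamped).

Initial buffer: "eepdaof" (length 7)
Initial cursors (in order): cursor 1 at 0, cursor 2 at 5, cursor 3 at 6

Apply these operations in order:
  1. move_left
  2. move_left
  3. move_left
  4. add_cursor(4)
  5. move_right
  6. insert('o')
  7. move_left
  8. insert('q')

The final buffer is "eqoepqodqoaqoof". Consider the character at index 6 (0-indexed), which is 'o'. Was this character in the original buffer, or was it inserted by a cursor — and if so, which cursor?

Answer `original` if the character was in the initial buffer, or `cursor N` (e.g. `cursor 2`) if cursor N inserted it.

Answer: cursor 2

Derivation:
After op 1 (move_left): buffer="eepdaof" (len 7), cursors c1@0 c2@4 c3@5, authorship .......
After op 2 (move_left): buffer="eepdaof" (len 7), cursors c1@0 c2@3 c3@4, authorship .......
After op 3 (move_left): buffer="eepdaof" (len 7), cursors c1@0 c2@2 c3@3, authorship .......
After op 4 (add_cursor(4)): buffer="eepdaof" (len 7), cursors c1@0 c2@2 c3@3 c4@4, authorship .......
After op 5 (move_right): buffer="eepdaof" (len 7), cursors c1@1 c2@3 c3@4 c4@5, authorship .......
After op 6 (insert('o')): buffer="eoepodoaoof" (len 11), cursors c1@2 c2@5 c3@7 c4@9, authorship .1..2.3.4..
After op 7 (move_left): buffer="eoepodoaoof" (len 11), cursors c1@1 c2@4 c3@6 c4@8, authorship .1..2.3.4..
After op 8 (insert('q')): buffer="eqoepqodqoaqoof" (len 15), cursors c1@2 c2@6 c3@9 c4@12, authorship .11..22.33.44..
Authorship (.=original, N=cursor N): . 1 1 . . 2 2 . 3 3 . 4 4 . .
Index 6: author = 2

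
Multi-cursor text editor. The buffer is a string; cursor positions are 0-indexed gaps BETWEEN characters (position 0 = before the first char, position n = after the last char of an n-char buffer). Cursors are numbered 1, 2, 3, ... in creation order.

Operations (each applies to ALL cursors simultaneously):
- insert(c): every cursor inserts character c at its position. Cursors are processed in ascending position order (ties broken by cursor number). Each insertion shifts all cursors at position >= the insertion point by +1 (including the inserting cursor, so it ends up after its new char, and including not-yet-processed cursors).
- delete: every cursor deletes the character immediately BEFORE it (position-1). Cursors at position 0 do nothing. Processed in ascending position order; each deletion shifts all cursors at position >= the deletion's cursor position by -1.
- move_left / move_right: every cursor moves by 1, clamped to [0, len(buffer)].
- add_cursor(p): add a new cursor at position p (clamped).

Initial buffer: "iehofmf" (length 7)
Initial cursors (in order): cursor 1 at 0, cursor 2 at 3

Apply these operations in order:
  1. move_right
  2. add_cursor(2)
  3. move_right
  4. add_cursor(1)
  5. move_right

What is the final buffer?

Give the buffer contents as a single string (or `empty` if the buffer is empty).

After op 1 (move_right): buffer="iehofmf" (len 7), cursors c1@1 c2@4, authorship .......
After op 2 (add_cursor(2)): buffer="iehofmf" (len 7), cursors c1@1 c3@2 c2@4, authorship .......
After op 3 (move_right): buffer="iehofmf" (len 7), cursors c1@2 c3@3 c2@5, authorship .......
After op 4 (add_cursor(1)): buffer="iehofmf" (len 7), cursors c4@1 c1@2 c3@3 c2@5, authorship .......
After op 5 (move_right): buffer="iehofmf" (len 7), cursors c4@2 c1@3 c3@4 c2@6, authorship .......

Answer: iehofmf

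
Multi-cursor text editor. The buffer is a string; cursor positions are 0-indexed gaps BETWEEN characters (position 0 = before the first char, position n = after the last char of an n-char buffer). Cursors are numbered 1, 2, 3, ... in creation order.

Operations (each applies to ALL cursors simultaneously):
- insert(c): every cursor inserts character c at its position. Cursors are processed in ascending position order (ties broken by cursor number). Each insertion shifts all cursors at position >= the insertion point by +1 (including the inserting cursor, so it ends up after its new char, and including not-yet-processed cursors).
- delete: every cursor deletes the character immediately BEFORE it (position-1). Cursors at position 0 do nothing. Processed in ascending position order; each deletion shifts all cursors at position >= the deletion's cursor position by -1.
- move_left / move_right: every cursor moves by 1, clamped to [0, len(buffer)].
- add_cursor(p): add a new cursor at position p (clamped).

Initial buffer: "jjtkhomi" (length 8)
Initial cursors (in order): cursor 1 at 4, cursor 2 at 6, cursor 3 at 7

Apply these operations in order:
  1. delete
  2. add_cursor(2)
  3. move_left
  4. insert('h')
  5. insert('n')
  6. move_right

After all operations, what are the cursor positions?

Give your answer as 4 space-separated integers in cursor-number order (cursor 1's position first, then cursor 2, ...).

Answer: 7 12 12 4

Derivation:
After op 1 (delete): buffer="jjthi" (len 5), cursors c1@3 c2@4 c3@4, authorship .....
After op 2 (add_cursor(2)): buffer="jjthi" (len 5), cursors c4@2 c1@3 c2@4 c3@4, authorship .....
After op 3 (move_left): buffer="jjthi" (len 5), cursors c4@1 c1@2 c2@3 c3@3, authorship .....
After op 4 (insert('h')): buffer="jhjhthhhi" (len 9), cursors c4@2 c1@4 c2@7 c3@7, authorship .4.1.23..
After op 5 (insert('n')): buffer="jhnjhnthhnnhi" (len 13), cursors c4@3 c1@6 c2@11 c3@11, authorship .44.11.2323..
After op 6 (move_right): buffer="jhnjhnthhnnhi" (len 13), cursors c4@4 c1@7 c2@12 c3@12, authorship .44.11.2323..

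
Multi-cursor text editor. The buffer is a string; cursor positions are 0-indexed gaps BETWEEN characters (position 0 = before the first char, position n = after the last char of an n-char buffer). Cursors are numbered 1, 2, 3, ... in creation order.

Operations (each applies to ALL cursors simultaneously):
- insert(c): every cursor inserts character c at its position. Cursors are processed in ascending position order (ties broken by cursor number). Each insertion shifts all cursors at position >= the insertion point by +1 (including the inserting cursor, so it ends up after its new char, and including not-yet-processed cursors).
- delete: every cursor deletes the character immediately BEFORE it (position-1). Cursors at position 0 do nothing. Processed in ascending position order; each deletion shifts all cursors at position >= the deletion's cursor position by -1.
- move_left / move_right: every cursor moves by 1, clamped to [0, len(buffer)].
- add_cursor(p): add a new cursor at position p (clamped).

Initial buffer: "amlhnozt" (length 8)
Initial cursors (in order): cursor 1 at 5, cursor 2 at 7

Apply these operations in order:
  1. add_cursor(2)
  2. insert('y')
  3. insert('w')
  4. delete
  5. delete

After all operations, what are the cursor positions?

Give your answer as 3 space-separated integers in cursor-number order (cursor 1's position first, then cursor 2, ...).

Answer: 5 7 2

Derivation:
After op 1 (add_cursor(2)): buffer="amlhnozt" (len 8), cursors c3@2 c1@5 c2@7, authorship ........
After op 2 (insert('y')): buffer="amylhnyozyt" (len 11), cursors c3@3 c1@7 c2@10, authorship ..3...1..2.
After op 3 (insert('w')): buffer="amywlhnywozywt" (len 14), cursors c3@4 c1@9 c2@13, authorship ..33...11..22.
After op 4 (delete): buffer="amylhnyozyt" (len 11), cursors c3@3 c1@7 c2@10, authorship ..3...1..2.
After op 5 (delete): buffer="amlhnozt" (len 8), cursors c3@2 c1@5 c2@7, authorship ........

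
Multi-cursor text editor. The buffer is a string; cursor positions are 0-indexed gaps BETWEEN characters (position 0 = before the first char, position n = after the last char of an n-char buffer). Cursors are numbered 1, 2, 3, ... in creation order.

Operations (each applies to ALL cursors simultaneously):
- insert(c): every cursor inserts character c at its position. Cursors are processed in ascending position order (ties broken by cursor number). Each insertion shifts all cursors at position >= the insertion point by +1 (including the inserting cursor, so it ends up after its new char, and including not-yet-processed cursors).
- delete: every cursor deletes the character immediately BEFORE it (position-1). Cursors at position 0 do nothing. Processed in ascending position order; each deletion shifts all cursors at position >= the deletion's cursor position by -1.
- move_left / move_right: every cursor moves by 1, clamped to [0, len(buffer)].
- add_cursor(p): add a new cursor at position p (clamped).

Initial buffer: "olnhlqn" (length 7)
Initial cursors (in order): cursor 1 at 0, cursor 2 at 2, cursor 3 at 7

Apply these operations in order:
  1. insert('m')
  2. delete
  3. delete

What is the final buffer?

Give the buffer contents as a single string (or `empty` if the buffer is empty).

After op 1 (insert('m')): buffer="molmnhlqnm" (len 10), cursors c1@1 c2@4 c3@10, authorship 1..2.....3
After op 2 (delete): buffer="olnhlqn" (len 7), cursors c1@0 c2@2 c3@7, authorship .......
After op 3 (delete): buffer="onhlq" (len 5), cursors c1@0 c2@1 c3@5, authorship .....

Answer: onhlq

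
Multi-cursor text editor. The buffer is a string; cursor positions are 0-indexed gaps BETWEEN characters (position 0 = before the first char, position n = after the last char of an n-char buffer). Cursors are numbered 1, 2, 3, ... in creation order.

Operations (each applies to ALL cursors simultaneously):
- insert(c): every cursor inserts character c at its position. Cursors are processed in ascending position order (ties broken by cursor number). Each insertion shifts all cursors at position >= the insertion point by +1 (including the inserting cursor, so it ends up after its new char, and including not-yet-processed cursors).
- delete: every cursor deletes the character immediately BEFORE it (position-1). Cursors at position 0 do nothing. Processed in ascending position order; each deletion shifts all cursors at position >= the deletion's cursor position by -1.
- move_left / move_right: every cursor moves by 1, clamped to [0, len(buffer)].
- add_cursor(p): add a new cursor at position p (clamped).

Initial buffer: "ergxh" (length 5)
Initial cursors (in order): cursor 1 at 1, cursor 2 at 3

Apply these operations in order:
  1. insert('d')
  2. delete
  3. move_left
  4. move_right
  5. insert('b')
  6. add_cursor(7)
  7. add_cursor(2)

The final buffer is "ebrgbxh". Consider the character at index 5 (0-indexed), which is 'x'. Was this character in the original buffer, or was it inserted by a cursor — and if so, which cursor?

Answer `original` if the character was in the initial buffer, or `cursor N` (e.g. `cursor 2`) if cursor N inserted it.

Answer: original

Derivation:
After op 1 (insert('d')): buffer="edrgdxh" (len 7), cursors c1@2 c2@5, authorship .1..2..
After op 2 (delete): buffer="ergxh" (len 5), cursors c1@1 c2@3, authorship .....
After op 3 (move_left): buffer="ergxh" (len 5), cursors c1@0 c2@2, authorship .....
After op 4 (move_right): buffer="ergxh" (len 5), cursors c1@1 c2@3, authorship .....
After op 5 (insert('b')): buffer="ebrgbxh" (len 7), cursors c1@2 c2@5, authorship .1..2..
After op 6 (add_cursor(7)): buffer="ebrgbxh" (len 7), cursors c1@2 c2@5 c3@7, authorship .1..2..
After op 7 (add_cursor(2)): buffer="ebrgbxh" (len 7), cursors c1@2 c4@2 c2@5 c3@7, authorship .1..2..
Authorship (.=original, N=cursor N): . 1 . . 2 . .
Index 5: author = original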